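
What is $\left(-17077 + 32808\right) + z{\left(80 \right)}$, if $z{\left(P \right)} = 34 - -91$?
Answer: $15856$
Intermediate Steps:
$z{\left(P \right)} = 125$ ($z{\left(P \right)} = 34 + 91 = 125$)
$\left(-17077 + 32808\right) + z{\left(80 \right)} = \left(-17077 + 32808\right) + 125 = 15731 + 125 = 15856$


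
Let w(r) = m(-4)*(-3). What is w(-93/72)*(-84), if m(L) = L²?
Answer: 4032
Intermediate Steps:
w(r) = -48 (w(r) = (-4)²*(-3) = 16*(-3) = -48)
w(-93/72)*(-84) = -48*(-84) = 4032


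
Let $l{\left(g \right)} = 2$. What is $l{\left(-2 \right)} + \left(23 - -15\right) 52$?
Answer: $1978$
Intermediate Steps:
$l{\left(-2 \right)} + \left(23 - -15\right) 52 = 2 + \left(23 - -15\right) 52 = 2 + \left(23 + 15\right) 52 = 2 + 38 \cdot 52 = 2 + 1976 = 1978$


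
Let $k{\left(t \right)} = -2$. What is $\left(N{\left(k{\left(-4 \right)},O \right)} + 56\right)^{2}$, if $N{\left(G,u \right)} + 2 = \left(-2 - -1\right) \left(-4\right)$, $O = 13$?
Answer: $3364$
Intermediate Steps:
$N{\left(G,u \right)} = 2$ ($N{\left(G,u \right)} = -2 + \left(-2 - -1\right) \left(-4\right) = -2 + \left(-2 + 1\right) \left(-4\right) = -2 - -4 = -2 + 4 = 2$)
$\left(N{\left(k{\left(-4 \right)},O \right)} + 56\right)^{2} = \left(2 + 56\right)^{2} = 58^{2} = 3364$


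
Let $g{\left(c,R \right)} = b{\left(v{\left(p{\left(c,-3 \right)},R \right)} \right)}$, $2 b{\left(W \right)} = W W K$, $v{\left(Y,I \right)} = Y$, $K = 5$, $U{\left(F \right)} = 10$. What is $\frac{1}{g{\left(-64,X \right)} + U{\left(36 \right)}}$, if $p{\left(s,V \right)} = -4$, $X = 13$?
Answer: $\frac{1}{50} \approx 0.02$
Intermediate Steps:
$b{\left(W \right)} = \frac{5 W^{2}}{2}$ ($b{\left(W \right)} = \frac{W W 5}{2} = \frac{W^{2} \cdot 5}{2} = \frac{5 W^{2}}{2}$)
$g{\left(c,R \right)} = 40$ ($g{\left(c,R \right)} = \frac{5 \left(-4\right)^{2}}{2} = \frac{5}{2} \cdot 16 = 40$)
$\frac{1}{g{\left(-64,X \right)} + U{\left(36 \right)}} = \frac{1}{40 + 10} = \frac{1}{50}$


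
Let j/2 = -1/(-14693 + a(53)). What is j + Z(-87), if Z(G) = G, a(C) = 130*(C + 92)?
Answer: -361661/4157 ≈ -87.000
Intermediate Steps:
a(C) = 11960 + 130*C (a(C) = 130*(92 + C) = 11960 + 130*C)
j = -2/4157 (j = 2*(-1/(-14693 + (11960 + 130*53))) = 2*(-1/(-14693 + (11960 + 6890))) = 2*(-1/(-14693 + 18850)) = 2*(-1/4157) = -2/4157 ≈ -0.00048112)
j + Z(-87) = -2/4157 - 87 = -361661/4157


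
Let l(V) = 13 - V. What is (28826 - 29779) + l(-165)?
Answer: -775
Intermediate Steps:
(28826 - 29779) + l(-165) = (28826 - 29779) + (13 - 1*(-165)) = -953 + (13 + 165) = -953 + 178 = -775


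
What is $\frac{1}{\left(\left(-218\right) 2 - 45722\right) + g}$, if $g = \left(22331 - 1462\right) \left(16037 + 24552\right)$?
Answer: $\frac{1}{847005683} \approx 1.1806 \cdot 10^{-9}$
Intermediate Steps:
$g = 847051841$ ($g = 20869 \cdot 40589 = 847051841$)
$\frac{1}{\left(\left(-218\right) 2 - 45722\right) + g} = \frac{1}{\left(\left(-218\right) 2 - 45722\right) + 847051841} = \frac{1}{\left(-436 - 45722\right) + 847051841} = \frac{1}{-46158 + 847051841} = \frac{1}{847005683}$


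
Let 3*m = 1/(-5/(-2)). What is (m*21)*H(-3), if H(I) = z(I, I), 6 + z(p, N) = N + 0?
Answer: -126/5 ≈ -25.200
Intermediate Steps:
m = 2/15 (m = 1/(3*((-5/(-2)))) = 1/(3*((-5*(-1/2)))) = 1/(3*(5/2)) = (1/3)*(2/5) = 2/15 ≈ 0.13333)
z(p, N) = -6 + N (z(p, N) = -6 + (N + 0) = -6 + N)
H(I) = -6 + I
(m*21)*H(-3) = ((2/15)*21)*(-6 - 3) = (14/5)*(-9) = -126/5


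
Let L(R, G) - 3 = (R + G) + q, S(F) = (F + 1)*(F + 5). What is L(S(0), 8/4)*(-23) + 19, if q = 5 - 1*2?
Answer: -280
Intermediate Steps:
S(F) = (1 + F)*(5 + F)
q = 3 (q = 5 - 2 = 3)
L(R, G) = 6 + G + R (L(R, G) = 3 + ((R + G) + 3) = 3 + ((G + R) + 3) = 3 + (3 + G + R) = 6 + G + R)
L(S(0), 8/4)*(-23) + 19 = (6 + 8/4 + (5 + 0² + 6*0))*(-23) + 19 = (6 + 8*(¼) + (5 + 0 + 0))*(-23) + 19 = (6 + 2 + 5)*(-23) + 19 = 13*(-23) + 19 = -299 + 19 = -280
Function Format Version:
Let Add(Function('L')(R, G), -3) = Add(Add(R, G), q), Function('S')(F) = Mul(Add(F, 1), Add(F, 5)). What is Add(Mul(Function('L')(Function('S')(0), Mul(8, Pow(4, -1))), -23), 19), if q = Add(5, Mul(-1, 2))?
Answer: -280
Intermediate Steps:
Function('S')(F) = Mul(Add(1, F), Add(5, F))
q = 3 (q = Add(5, -2) = 3)
Function('L')(R, G) = Add(6, G, R) (Function('L')(R, G) = Add(3, Add(Add(R, G), 3)) = Add(3, Add(Add(G, R), 3)) = Add(3, Add(3, G, R)) = Add(6, G, R))
Add(Mul(Function('L')(Function('S')(0), Mul(8, Pow(4, -1))), -23), 19) = Add(Mul(Add(6, Mul(8, Pow(4, -1)), Add(5, Pow(0, 2), Mul(6, 0))), -23), 19) = Add(Mul(Add(6, Mul(8, Rational(1, 4)), Add(5, 0, 0)), -23), 19) = Add(Mul(Add(6, 2, 5), -23), 19) = Add(Mul(13, -23), 19) = Add(-299, 19) = -280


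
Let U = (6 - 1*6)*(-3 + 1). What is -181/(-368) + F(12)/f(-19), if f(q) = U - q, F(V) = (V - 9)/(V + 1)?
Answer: 45811/90896 ≈ 0.50399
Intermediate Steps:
U = 0 (U = (6 - 6)*(-2) = 0*(-2) = 0)
F(V) = (-9 + V)/(1 + V)
f(q) = -q (f(q) = 0 - q = -q)
-181/(-368) + F(12)/f(-19) = -181/(-368) + ((-9 + 12)/(1 + 12))/((-1*(-19))) = -181*(-1/368) + (3/13)/19 = 181/368 + ((1/13)*3)*(1/19) = 181/368 + (3/13)*(1/19) = 181/368 + 3/247 = 45811/90896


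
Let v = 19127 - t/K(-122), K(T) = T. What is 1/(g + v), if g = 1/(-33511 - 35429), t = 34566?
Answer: 4205340/81627028139 ≈ 5.1519e-5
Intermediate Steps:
g = -1/68940 (g = 1/(-68940) = -1/68940 ≈ -1.4505e-5)
v = 1184030/61 (v = 19127 - 34566/(-122) = 19127 - 34566*(-1)/122 = 19127 - 1*(-17283/61) = 19127 + 17283/61 = 1184030/61 ≈ 19410.)
1/(g + v) = 1/(-1/68940 + 1184030/61) = 1/(81627028139/4205340) = 4205340/81627028139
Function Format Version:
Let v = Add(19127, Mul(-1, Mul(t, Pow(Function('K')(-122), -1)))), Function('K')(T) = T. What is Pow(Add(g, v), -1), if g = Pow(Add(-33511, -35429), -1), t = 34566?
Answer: Rational(4205340, 81627028139) ≈ 5.1519e-5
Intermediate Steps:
g = Rational(-1, 68940) (g = Pow(-68940, -1) = Rational(-1, 68940) ≈ -1.4505e-5)
v = Rational(1184030, 61) (v = Add(19127, Mul(-1, Mul(34566, Pow(-122, -1)))) = Add(19127, Mul(-1, Mul(34566, Rational(-1, 122)))) = Add(19127, Mul(-1, Rational(-17283, 61))) = Add(19127, Rational(17283, 61)) = Rational(1184030, 61) ≈ 19410.)
Pow(Add(g, v), -1) = Pow(Add(Rational(-1, 68940), Rational(1184030, 61)), -1) = Pow(Rational(81627028139, 4205340), -1) = Rational(4205340, 81627028139)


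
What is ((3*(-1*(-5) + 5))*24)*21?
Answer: 15120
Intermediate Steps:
((3*(-1*(-5) + 5))*24)*21 = ((3*(5 + 5))*24)*21 = ((3*10)*24)*21 = (30*24)*21 = 720*21 = 15120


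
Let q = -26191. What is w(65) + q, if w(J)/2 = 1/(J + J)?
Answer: -1702414/65 ≈ -26191.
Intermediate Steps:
w(J) = 1/J (w(J) = 2/(J + J) = 2/((2*J)) = 2*(1/(2*J)) = 1/J)
w(65) + q = 1/65 - 26191 = -1702414/65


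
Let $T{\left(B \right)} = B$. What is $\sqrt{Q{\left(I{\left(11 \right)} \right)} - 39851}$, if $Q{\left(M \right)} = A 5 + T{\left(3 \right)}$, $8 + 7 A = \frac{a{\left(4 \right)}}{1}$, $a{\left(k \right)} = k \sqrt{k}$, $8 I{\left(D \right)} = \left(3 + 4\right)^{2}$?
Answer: $2 i \sqrt{9962} \approx 199.62 i$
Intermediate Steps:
$I{\left(D \right)} = \frac{49}{8}$ ($I{\left(D \right)} = \frac{\left(3 + 4\right)^{2}}{8} = \frac{7^{2}}{8} = \frac{1}{8} \cdot 49 = \frac{49}{8}$)
$a{\left(k \right)} = k^{\frac{3}{2}}$
$A = 0$ ($A = - \frac{8}{7} + \frac{4^{\frac{3}{2}} \cdot 1^{-1}}{7} = - \frac{8}{7} + \frac{8 \cdot 1}{7} = - \frac{8}{7} + \frac{1}{7} \cdot 8 = - \frac{8}{7} + \frac{8}{7} = 0$)
$Q{\left(M \right)} = 3$ ($Q{\left(M \right)} = 0 \cdot 5 + 3 = 0 + 3 = 3$)
$\sqrt{Q{\left(I{\left(11 \right)} \right)} - 39851} = \sqrt{3 - 39851} = \sqrt{-39848} = 2 i \sqrt{9962}$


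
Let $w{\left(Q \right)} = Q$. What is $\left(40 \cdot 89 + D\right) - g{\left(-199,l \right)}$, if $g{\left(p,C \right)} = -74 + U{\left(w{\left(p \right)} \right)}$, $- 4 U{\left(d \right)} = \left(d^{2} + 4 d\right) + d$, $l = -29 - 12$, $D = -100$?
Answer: $\frac{26371}{2} \approx 13186.0$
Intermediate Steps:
$l = -41$
$U{\left(d \right)} = - \frac{5 d}{4} - \frac{d^{2}}{4}$ ($U{\left(d \right)} = - \frac{\left(d^{2} + 4 d\right) + d}{4} = - \frac{d^{2} + 5 d}{4} = - \frac{5 d}{4} - \frac{d^{2}}{4}$)
$g{\left(p,C \right)} = -74 - \frac{p \left(5 + p\right)}{4}$
$\left(40 \cdot 89 + D\right) - g{\left(-199,l \right)} = \left(40 \cdot 89 - 100\right) - \left(-74 - - \frac{199 \left(5 - 199\right)}{4}\right) = \left(3560 - 100\right) - \left(-74 - \left(- \frac{199}{4}\right) \left(-194\right)\right) = 3460 - \left(-74 - \frac{19303}{2}\right) = 3460 - - \frac{19451}{2} = 3460 + \frac{19451}{2} = \frac{26371}{2}$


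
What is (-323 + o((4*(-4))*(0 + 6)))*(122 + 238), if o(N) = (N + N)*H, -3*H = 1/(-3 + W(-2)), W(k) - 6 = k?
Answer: -93240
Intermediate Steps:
W(k) = 6 + k
H = -⅓ (H = -1/(3*(-3 + (6 - 2))) = -1/(3*(-3 + 4)) = -⅓/1 = -⅓*1 = -⅓ ≈ -0.33333)
o(N) = -2*N/3 (o(N) = (N + N)*(-⅓) = (2*N)*(-⅓) = -2*N/3)
(-323 + o((4*(-4))*(0 + 6)))*(122 + 238) = (-323 - 2*4*(-4)*(0 + 6)/3)*(122 + 238) = (-323 - (-32)*6/3)*360 = (-323 - ⅔*(-96))*360 = (-323 + 64)*360 = -259*360 = -93240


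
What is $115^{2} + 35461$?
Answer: $48686$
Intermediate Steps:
$115^{2} + 35461 = 13225 + 35461 = 48686$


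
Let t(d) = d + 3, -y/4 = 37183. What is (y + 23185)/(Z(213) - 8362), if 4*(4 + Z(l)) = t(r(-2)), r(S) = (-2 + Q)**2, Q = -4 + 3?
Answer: 125547/8363 ≈ 15.012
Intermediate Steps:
y = -148732 (y = -4*37183 = -148732)
Q = -1
r(S) = 9 (r(S) = (-2 - 1)**2 = (-3)**2 = 9)
t(d) = 3 + d
Z(l) = -1 (Z(l) = -4 + (3 + 9)/4 = -4 + (1/4)*12 = -4 + 3 = -1)
(y + 23185)/(Z(213) - 8362) = (-148732 + 23185)/(-1 - 8362) = -125547/(-8363) = -125547*(-1/8363) = 125547/8363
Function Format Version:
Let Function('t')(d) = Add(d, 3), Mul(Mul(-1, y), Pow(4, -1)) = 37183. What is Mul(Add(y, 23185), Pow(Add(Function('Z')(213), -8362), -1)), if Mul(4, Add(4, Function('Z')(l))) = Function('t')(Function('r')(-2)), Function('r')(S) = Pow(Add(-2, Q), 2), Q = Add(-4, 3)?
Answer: Rational(125547, 8363) ≈ 15.012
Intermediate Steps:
y = -148732 (y = Mul(-4, 37183) = -148732)
Q = -1
Function('r')(S) = 9 (Function('r')(S) = Pow(Add(-2, -1), 2) = Pow(-3, 2) = 9)
Function('t')(d) = Add(3, d)
Function('Z')(l) = -1 (Function('Z')(l) = Add(-4, Mul(Rational(1, 4), Add(3, 9))) = Add(-4, Mul(Rational(1, 4), 12)) = Add(-4, 3) = -1)
Mul(Add(y, 23185), Pow(Add(Function('Z')(213), -8362), -1)) = Mul(Add(-148732, 23185), Pow(Add(-1, -8362), -1)) = Mul(-125547, Pow(-8363, -1)) = Mul(-125547, Rational(-1, 8363)) = Rational(125547, 8363)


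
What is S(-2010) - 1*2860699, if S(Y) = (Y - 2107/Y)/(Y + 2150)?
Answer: -805004736593/281400 ≈ -2.8607e+6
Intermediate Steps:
S(Y) = (Y - 2107/Y)/(2150 + Y)
S(-2010) - 1*2860699 = (-2107 + (-2010)²)/((-2010)*(2150 - 2010)) - 1*2860699 = -1/2010*(-2107 + 4040100)/140 - 2860699 = -1/2010*1/140*4037993 - 2860699 = -4037993/281400 - 2860699 = -805004736593/281400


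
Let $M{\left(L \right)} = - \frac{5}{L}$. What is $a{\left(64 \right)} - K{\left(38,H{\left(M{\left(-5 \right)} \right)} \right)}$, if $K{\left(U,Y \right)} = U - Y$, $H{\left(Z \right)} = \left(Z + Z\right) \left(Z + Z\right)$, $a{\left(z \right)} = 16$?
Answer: $-18$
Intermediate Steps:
$H{\left(Z \right)} = 4 Z^{2}$ ($H{\left(Z \right)} = 2 Z 2 Z = 4 Z^{2}$)
$a{\left(64 \right)} - K{\left(38,H{\left(M{\left(-5 \right)} \right)} \right)} = 16 - \left(38 - 4 \left(- \frac{5}{-5}\right)^{2}\right) = 16 - \left(38 - 4 \left(\left(-5\right) \left(- \frac{1}{5}\right)\right)^{2}\right) = 16 - \left(38 - 4 \cdot 1^{2}\right) = 16 - \left(38 - 4 \cdot 1\right) = 16 - \left(38 - 4\right) = 16 - 34 = -18$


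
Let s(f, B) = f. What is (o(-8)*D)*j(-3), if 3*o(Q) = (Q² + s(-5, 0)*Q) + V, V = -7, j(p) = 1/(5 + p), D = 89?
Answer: 8633/6 ≈ 1438.8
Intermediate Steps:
o(Q) = -7/3 - 5*Q/3 + Q²/3 (o(Q) = ((Q² - 5*Q) - 7)/3 = (-7 + Q² - 5*Q)/3 = -7/3 - 5*Q/3 + Q²/3)
(o(-8)*D)*j(-3) = ((-7/3 - 5/3*(-8) + (⅓)*(-8)²)*89)/(5 - 3) = ((-7/3 + 40/3 + (⅓)*64)*89)/2 = ((-7/3 + 40/3 + 64/3)*89)*(½) = ((97/3)*89)*(½) = (8633/3)*(½) = 8633/6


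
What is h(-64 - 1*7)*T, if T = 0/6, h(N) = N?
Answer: 0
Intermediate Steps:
T = 0 (T = 0*(1/6) = 0)
h(-64 - 1*7)*T = (-64 - 1*7)*0 = (-64 - 7)*0 = -71*0 = 0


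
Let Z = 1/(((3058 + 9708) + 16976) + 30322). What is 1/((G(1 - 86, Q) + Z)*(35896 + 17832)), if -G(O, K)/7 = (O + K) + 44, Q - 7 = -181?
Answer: 1877/151775422959 ≈ 1.2367e-8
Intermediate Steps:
Q = -174 (Q = 7 - 181 = -174)
Z = 1/60064 (Z = 1/((12766 + 16976) + 30322) = 1/(29742 + 30322) = 1/60064 ≈ 1.6649e-5)
G(O, K) = -308 - 7*K - 7*O (G(O, K) = -7*((O + K) + 44) = -7*((K + O) + 44) = -7*(44 + K + O) = -308 - 7*K - 7*O)
1/((G(1 - 86, Q) + Z)*(35896 + 17832)) = 1/(((-308 - 7*(-174) - 7*(1 - 86)) + 1/60064)*(35896 + 17832)) = 1/(((-308 + 1218 - 7*(-85)) + 1/60064)*53728) = 1/(((-308 + 1218 + 595) + 1/60064)*53728) = 1/((1505 + 1/60064)*53728) = 1/((90396321/60064)*53728) = 1/(151775422959/1877) = 1877/151775422959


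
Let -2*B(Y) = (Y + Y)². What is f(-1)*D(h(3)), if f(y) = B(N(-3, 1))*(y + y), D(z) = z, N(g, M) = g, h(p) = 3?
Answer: 108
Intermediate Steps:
B(Y) = -2*Y² (B(Y) = -(Y + Y)²/2 = -4*Y²/2 = -2*Y²)
f(y) = -36*y (f(y) = (-2*(-3)²)*(y + y) = (-2*9)*(2*y) = -36*y)
f(-1)*D(h(3)) = -36*(-1)*3 = 36*3 = 108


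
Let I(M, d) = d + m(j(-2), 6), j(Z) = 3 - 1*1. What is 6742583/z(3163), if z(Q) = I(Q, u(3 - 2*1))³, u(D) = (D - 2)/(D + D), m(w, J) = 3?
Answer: 53940664/125 ≈ 4.3153e+5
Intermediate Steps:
j(Z) = 2 (j(Z) = 3 - 1 = 2)
u(D) = (-2 + D)/(2*D) (u(D) = (-2 + D)/((2*D)) = (-2 + D)*(1/(2*D)) = (-2 + D)/(2*D))
I(M, d) = 3 + d (I(M, d) = d + 3 = 3 + d)
z(Q) = 125/8 (z(Q) = (3 + (-2 + (3 - 2*1))/(2*(3 - 2*1)))³ = (3 + (-2 + (3 - 2))/(2*(3 - 2)))³ = (3 + (½)*(-2 + 1)/1)³ = (3 + (½)*1*(-1))³ = (3 - ½)³ = (5/2)³ = 125/8)
6742583/z(3163) = 6742583/(125/8) = 6742583*(8/125) = 53940664/125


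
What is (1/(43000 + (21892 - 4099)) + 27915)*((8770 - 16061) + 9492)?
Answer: 3735177547796/60793 ≈ 6.1441e+7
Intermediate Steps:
(1/(43000 + (21892 - 4099)) + 27915)*((8770 - 16061) + 9492) = (1/(43000 + 17793) + 27915)*(-7291 + 9492) = (1/60793 + 27915)*2201 = (1697036596/60793)*2201 = 3735177547796/60793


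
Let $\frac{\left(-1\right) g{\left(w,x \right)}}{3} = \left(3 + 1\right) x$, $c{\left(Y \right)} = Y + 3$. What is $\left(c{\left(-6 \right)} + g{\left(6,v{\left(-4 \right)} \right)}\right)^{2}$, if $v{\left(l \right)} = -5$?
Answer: $3249$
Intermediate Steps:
$c{\left(Y \right)} = 3 + Y$
$g{\left(w,x \right)} = - 12 x$ ($g{\left(w,x \right)} = - 3 \left(3 + 1\right) x = - 3 \cdot 4 x = - 12 x$)
$\left(c{\left(-6 \right)} + g{\left(6,v{\left(-4 \right)} \right)}\right)^{2} = \left(\left(3 - 6\right) - -60\right)^{2} = \left(-3 + 60\right)^{2} = 57^{2} = 3249$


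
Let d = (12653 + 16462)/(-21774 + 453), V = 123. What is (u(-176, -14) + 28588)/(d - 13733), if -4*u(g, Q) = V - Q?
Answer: -270575335/130146848 ≈ -2.0790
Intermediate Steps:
u(g, Q) = -123/4 + Q/4 (u(g, Q) = -(123 - Q)/4 = -123/4 + Q/4)
d = -3235/2369 (d = 29115/(-21321) = 29115*(-1/21321) = -3235/2369 ≈ -1.3656)
(u(-176, -14) + 28588)/(d - 13733) = ((-123/4 + (¼)*(-14)) + 28588)/(-3235/2369 - 13733) = ((-123/4 - 7/2) + 28588)/(-32536712/2369) = (-137/4 + 28588)*(-2369/32536712) = (114215/4)*(-2369/32536712) = -270575335/130146848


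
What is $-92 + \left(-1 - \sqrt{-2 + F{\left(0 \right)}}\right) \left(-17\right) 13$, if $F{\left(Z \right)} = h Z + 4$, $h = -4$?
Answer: $129 + 221 \sqrt{2} \approx 441.54$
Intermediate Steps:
$F{\left(Z \right)} = 4 - 4 Z$ ($F{\left(Z \right)} = - 4 Z + 4 = 4 - 4 Z$)
$-92 + \left(-1 - \sqrt{-2 + F{\left(0 \right)}}\right) \left(-17\right) 13 = -92 + \left(-1 - \sqrt{-2 + \left(4 - 0\right)}\right) \left(-17\right) 13 = -92 + \left(-1 - \sqrt{-2 + \left(4 + 0\right)}\right) \left(-17\right) 13 = -92 + \left(-1 - \sqrt{-2 + 4}\right) \left(-17\right) 13 = -92 + \left(-1 - \sqrt{2}\right) \left(-17\right) 13 = -92 + \left(17 + 17 \sqrt{2}\right) 13 = -92 + \left(221 + 221 \sqrt{2}\right) = 129 + 221 \sqrt{2}$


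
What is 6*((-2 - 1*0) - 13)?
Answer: -90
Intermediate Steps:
6*((-2 - 1*0) - 13) = 6*((-2 + 0) - 13) = 6*(-2 - 13) = 6*(-15) = -90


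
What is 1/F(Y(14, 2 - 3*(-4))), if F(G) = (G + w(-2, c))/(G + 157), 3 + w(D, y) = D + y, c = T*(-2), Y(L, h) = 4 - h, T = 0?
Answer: -49/5 ≈ -9.8000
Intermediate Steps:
c = 0 (c = 0*(-2) = 0)
w(D, y) = -3 + D + y (w(D, y) = -3 + (D + y) = -3 + D + y)
F(G) = (-5 + G)/(157 + G) (F(G) = (G + (-3 - 2 + 0))/(G + 157) = (G - 5)/(157 + G) = (-5 + G)/(157 + G))
1/F(Y(14, 2 - 3*(-4))) = 1/((-5 + (4 - (2 - 3*(-4))))/(157 + (4 - (2 - 3*(-4))))) = 1/((-5 + (4 - (2 + 12)))/(157 + (4 - (2 + 12)))) = 1/((-5 + (4 - 1*14))/(157 + (4 - 1*14))) = 1/((-5 + (4 - 14))/(157 + (4 - 14))) = 1/((-5 - 10)/(157 - 10)) = 1/(-15/147) = 1/((1/147)*(-15)) = 1/(-5/49) = -49/5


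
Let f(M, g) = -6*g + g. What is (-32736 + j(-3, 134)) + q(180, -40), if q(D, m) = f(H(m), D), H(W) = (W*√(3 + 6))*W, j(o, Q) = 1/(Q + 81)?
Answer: -7231739/215 ≈ -33636.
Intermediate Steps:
j(o, Q) = 1/(81 + Q)
H(W) = 3*W² (H(W) = (W*√9)*W = (W*3)*W = (3*W)*W = 3*W²)
f(M, g) = -5*g
q(D, m) = -5*D
(-32736 + j(-3, 134)) + q(180, -40) = (-32736 + 1/(81 + 134)) - 5*180 = (-32736 + 1/215) - 900 = -7038239/215 - 900 = -7231739/215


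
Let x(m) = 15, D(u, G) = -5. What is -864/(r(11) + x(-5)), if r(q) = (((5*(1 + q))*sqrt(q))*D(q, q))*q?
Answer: 288/2661995 + 12672*sqrt(11)/532399 ≈ 0.079049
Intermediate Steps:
r(q) = -5*q**(3/2)*(5 + 5*q) (r(q) = (((5*(1 + q))*sqrt(q))*(-5))*q = (((5 + 5*q)*sqrt(q))*(-5))*q = ((sqrt(q)*(5 + 5*q))*(-5))*q = (-5*sqrt(q)*(5 + 5*q))*q = -5*q**(3/2)*(5 + 5*q))
-864/(r(11) + x(-5)) = -864/(25*11**(3/2)*(-1 - 1*11) + 15) = -864/(25*(11*sqrt(11))*(-1 - 11) + 15) = -864/(25*(11*sqrt(11))*(-12) + 15) = -864/(-3300*sqrt(11) + 15) = -864/(15 - 3300*sqrt(11))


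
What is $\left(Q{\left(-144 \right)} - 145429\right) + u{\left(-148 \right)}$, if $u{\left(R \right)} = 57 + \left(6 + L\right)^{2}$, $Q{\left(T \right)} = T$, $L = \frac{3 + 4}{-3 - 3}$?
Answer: $- \frac{5237735}{36} \approx -1.4549 \cdot 10^{5}$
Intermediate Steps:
$L = - \frac{7}{6}$ ($L = \frac{7}{-6} = 7 \left(- \frac{1}{6}\right) = - \frac{7}{6} \approx -1.1667$)
$u{\left(R \right)} = \frac{2893}{36}$ ($u{\left(R \right)} = 57 + \left(6 - \frac{7}{6}\right)^{2} = 57 + \left(\frac{29}{6}\right)^{2} = 57 + \frac{841}{36} = \frac{2893}{36}$)
$\left(Q{\left(-144 \right)} - 145429\right) + u{\left(-148 \right)} = \left(-144 - 145429\right) + \frac{2893}{36} = -145573 + \frac{2893}{36} = - \frac{5237735}{36}$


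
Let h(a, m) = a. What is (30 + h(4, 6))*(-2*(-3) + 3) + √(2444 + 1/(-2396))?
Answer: 306 + 3*√389737553/1198 ≈ 355.44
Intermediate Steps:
(30 + h(4, 6))*(-2*(-3) + 3) + √(2444 + 1/(-2396)) = (30 + 4)*(-2*(-3) + 3) + √(2444 + 1/(-2396)) = 34*(6 + 3) + √(2444 - 1/2396) = 34*9 + √(5855823/2396) = 306 + 3*√389737553/1198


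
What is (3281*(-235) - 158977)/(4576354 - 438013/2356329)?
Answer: -2191414245948/10783395206453 ≈ -0.20322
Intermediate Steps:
(3281*(-235) - 158977)/(4576354 - 438013/2356329) = (-771035 - 158977)/(4576354 - 438013*1/2356329) = -930012/(4576354 - 438013/2356329) = -930012/10783395206453/2356329 = -930012*2356329/10783395206453 = -2191414245948/10783395206453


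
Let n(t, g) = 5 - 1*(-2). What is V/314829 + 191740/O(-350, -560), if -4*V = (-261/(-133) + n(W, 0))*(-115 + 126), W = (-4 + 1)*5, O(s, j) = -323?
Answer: -422557242946/711828369 ≈ -593.62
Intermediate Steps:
W = -15 (W = -3*5 = -15)
n(t, g) = 7 (n(t, g) = 5 + 2 = 7)
V = -3278/133 (V = -(-261/(-133) + 7)*(-115 + 126)/4 = -(-261*(-1/133) + 7)*11/4 = -(261/133 + 7)*11/4 = -298*11/133 = -¼*13112/133 = -3278/133 ≈ -24.647)
V/314829 + 191740/O(-350, -560) = -3278/133/314829 + 191740/(-323) = -3278/133*1/314829 + 191740*(-1/323) = -3278/41872257 - 191740/323 = -422557242946/711828369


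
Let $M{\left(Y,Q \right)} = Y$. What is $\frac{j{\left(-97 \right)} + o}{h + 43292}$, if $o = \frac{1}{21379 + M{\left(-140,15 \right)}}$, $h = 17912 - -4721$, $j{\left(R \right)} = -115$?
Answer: $- \frac{2442484}{1400181075} \approx -0.0017444$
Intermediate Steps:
$h = 22633$ ($h = 17912 + 4721 = 22633$)
$o = \frac{1}{21239}$ ($o = \frac{1}{21379 - 140} = \frac{1}{21239} \approx 4.7083 \cdot 10^{-5}$)
$\frac{j{\left(-97 \right)} + o}{h + 43292} = \frac{-115 + \frac{1}{21239}}{22633 + 43292} = - \frac{2442484}{21239 \cdot 65925} = \left(- \frac{2442484}{21239}\right) \frac{1}{65925} = - \frac{2442484}{1400181075}$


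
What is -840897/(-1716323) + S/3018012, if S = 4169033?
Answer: 9693244462423/5179883409876 ≈ 1.8713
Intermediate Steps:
-840897/(-1716323) + S/3018012 = -840897/(-1716323) + 4169033/3018012 = -840897*(-1/1716323) + 4169033*(1/3018012) = 840897/1716323 + 4169033/3018012 = 9693244462423/5179883409876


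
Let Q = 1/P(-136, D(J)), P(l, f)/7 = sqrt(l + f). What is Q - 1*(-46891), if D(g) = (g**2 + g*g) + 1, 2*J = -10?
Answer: 46891 - I*sqrt(85)/595 ≈ 46891.0 - 0.015495*I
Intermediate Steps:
J = -5 (J = (1/2)*(-10) = -5)
D(g) = 1 + 2*g**2 (D(g) = (g**2 + g**2) + 1 = 2*g**2 + 1 = 1 + 2*g**2)
P(l, f) = 7*sqrt(f + l) (P(l, f) = 7*sqrt(l + f) = 7*sqrt(f + l))
Q = -I*sqrt(85)/595 (Q = 1/(7*sqrt((1 + 2*(-5)**2) - 136)) = 1/(7*sqrt((1 + 2*25) - 136)) = 1/(7*sqrt((1 + 50) - 136)) = 1/(7*sqrt(51 - 136)) = 1/(7*sqrt(-85)) = 1/(7*(I*sqrt(85))) = 1/(7*I*sqrt(85)) = -I*sqrt(85)/595 ≈ -0.015495*I)
Q - 1*(-46891) = -I*sqrt(85)/595 - 1*(-46891) = -I*sqrt(85)/595 + 46891 = 46891 - I*sqrt(85)/595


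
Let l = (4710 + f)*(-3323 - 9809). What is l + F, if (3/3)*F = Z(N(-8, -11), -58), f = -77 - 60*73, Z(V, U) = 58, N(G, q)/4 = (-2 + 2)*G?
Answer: -3322338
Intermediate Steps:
N(G, q) = 0 (N(G, q) = 4*((-2 + 2)*G) = 4*(0*G) = 4*0 = 0)
f = -4457 (f = -77 - 4380 = -4457)
l = -3322396 (l = (4710 - 4457)*(-3323 - 9809) = 253*(-13132) = -3322396)
F = 58
l + F = -3322396 + 58 = -3322338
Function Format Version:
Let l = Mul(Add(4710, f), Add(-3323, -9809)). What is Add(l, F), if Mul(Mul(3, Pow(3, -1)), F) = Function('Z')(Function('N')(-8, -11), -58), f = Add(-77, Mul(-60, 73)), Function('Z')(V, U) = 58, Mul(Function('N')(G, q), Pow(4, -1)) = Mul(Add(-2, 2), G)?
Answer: -3322338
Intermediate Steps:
Function('N')(G, q) = 0 (Function('N')(G, q) = Mul(4, Mul(Add(-2, 2), G)) = Mul(4, Mul(0, G)) = Mul(4, 0) = 0)
f = -4457 (f = Add(-77, -4380) = -4457)
l = -3322396 (l = Mul(Add(4710, -4457), Add(-3323, -9809)) = Mul(253, -13132) = -3322396)
F = 58
Add(l, F) = Add(-3322396, 58) = -3322338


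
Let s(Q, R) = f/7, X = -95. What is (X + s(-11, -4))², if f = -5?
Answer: 448900/49 ≈ 9161.2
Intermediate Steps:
s(Q, R) = -5/7
(X + s(-11, -4))² = (-95 - 5/7)² = (-670/7)² = 448900/49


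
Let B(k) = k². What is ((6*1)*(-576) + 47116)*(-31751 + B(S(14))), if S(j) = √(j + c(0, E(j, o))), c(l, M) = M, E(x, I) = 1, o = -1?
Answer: -1385593760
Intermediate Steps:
S(j) = √(1 + j) (S(j) = √(j + 1) = √(1 + j))
((6*1)*(-576) + 47116)*(-31751 + B(S(14))) = ((6*1)*(-576) + 47116)*(-31751 + (√(1 + 14))²) = (6*(-576) + 47116)*(-31751 + (√15)²) = (-3456 + 47116)*(-31751 + 15) = 43660*(-31736) = -1385593760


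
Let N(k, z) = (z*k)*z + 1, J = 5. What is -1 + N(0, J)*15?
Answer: 14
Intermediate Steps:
N(k, z) = 1 + k*z² (N(k, z) = (k*z)*z + 1 = k*z² + 1 = 1 + k*z²)
-1 + N(0, J)*15 = -1 + (1 + 0*5²)*15 = -1 + (1 + 0*25)*15 = -1 + (1 + 0)*15 = -1 + 1*15 = -1 + 15 = 14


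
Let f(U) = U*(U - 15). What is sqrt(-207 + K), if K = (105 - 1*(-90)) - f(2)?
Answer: sqrt(14) ≈ 3.7417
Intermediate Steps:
f(U) = U*(-15 + U)
K = 221 (K = (105 - 1*(-90)) - 2*(-15 + 2) = (105 + 90) - 2*(-13) = 195 - 1*(-26) = 195 + 26 = 221)
sqrt(-207 + K) = sqrt(-207 + 221) = sqrt(14)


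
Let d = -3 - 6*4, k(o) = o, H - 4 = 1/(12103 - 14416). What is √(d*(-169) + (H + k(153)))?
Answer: √2805761263/771 ≈ 68.702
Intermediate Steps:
H = 9251/2313 (H = 4 + 1/(12103 - 14416) = 4 + 1/(-2313) = 4 - 1/2313 = 9251/2313 ≈ 3.9996)
d = -27 (d = -3 - 24 = -27)
√(d*(-169) + (H + k(153))) = √(-27*(-169) + (9251/2313 + 153)) = √(4563 + 363140/2313) = √(10917359/2313) = √2805761263/771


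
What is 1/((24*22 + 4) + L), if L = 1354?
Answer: 1/1886 ≈ 0.00053022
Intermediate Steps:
1/((24*22 + 4) + L) = 1/((24*22 + 4) + 1354) = 1/((528 + 4) + 1354) = 1/(532 + 1354) = 1/1886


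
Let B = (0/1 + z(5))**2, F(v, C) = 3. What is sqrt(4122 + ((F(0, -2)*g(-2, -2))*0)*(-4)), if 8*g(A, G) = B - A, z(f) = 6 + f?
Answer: 3*sqrt(458) ≈ 64.203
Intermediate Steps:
B = 121 (B = (0/1 + (6 + 5))**2 = (0*1 + 11)**2 = (0 + 11)**2 = 11**2 = 121)
g(A, G) = 121/8 - A/8 (g(A, G) = (121 - A)/8 = 121/8 - A/8)
sqrt(4122 + ((F(0, -2)*g(-2, -2))*0)*(-4)) = sqrt(4122 + ((3*(121/8 - 1/8*(-2)))*0)*(-4)) = sqrt(4122 + ((3*(121/8 + 1/4))*0)*(-4)) = sqrt(4122 + ((3*(123/8))*0)*(-4)) = sqrt(4122 + ((369/8)*0)*(-4)) = sqrt(4122 + 0*(-4)) = sqrt(4122 + 0) = sqrt(4122) = 3*sqrt(458)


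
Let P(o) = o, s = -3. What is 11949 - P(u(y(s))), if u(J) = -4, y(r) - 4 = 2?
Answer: 11953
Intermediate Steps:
y(r) = 6 (y(r) = 4 + 2 = 6)
11949 - P(u(y(s))) = 11949 - 1*(-4) = 11949 + 4 = 11953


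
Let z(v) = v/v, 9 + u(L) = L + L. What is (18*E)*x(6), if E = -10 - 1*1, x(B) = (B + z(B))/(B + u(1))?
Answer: 1386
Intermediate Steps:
u(L) = -9 + 2*L (u(L) = -9 + (L + L) = -9 + 2*L)
z(v) = 1
x(B) = (1 + B)/(-7 + B) (x(B) = (B + 1)/(B + (-9 + 2*1)) = (1 + B)/(B + (-9 + 2)) = (1 + B)/(B - 7) = (1 + B)/(-7 + B))
E = -11 (E = -10 - 1 = -11)
(18*E)*x(6) = (18*(-11))*((1 + 6)/(-7 + 6)) = -198*7/(-1) = -(-198)*7 = -198*(-7) = 1386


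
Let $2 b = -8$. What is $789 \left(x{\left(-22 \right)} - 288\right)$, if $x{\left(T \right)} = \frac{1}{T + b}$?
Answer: $- \frac{5908821}{26} \approx -2.2726 \cdot 10^{5}$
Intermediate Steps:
$b = -4$ ($b = \frac{1}{2} \left(-8\right) = -4$)
$x{\left(T \right)} = \frac{1}{-4 + T}$ ($x{\left(T \right)} = \frac{1}{T - 4} = \frac{1}{-4 + T}$)
$789 \left(x{\left(-22 \right)} - 288\right) = 789 \left(\frac{1}{-4 - 22} - 288\right) = 789 \left(\frac{1}{-26} - 288\right) = 789 \left(- \frac{1}{26} - 288\right) = 789 \left(- \frac{7489}{26}\right) = - \frac{5908821}{26}$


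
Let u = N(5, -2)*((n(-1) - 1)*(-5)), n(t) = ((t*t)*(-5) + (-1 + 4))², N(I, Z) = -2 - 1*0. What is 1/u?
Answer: 1/30 ≈ 0.033333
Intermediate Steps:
N(I, Z) = -2 (N(I, Z) = -2 + 0 = -2)
n(t) = (3 - 5*t²)² (n(t) = (t²*(-5) + 3)² = (-5*t² + 3)² = (3 - 5*t²)²)
u = 30 (u = -2*((-3 + 5*(-1)²)² - 1)*(-5) = -2*((-3 + 5*1)² - 1)*(-5) = -2*((-3 + 5)² - 1)*(-5) = -2*(2² - 1)*(-5) = -2*(4 - 1)*(-5) = -6*(-5) = -2*(-15) = 30)
1/u = 1/30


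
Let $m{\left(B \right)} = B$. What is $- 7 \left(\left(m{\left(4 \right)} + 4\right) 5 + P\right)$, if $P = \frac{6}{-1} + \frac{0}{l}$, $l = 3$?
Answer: $-238$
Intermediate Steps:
$P = -6$ ($P = \frac{6}{-1} + \frac{0}{3} = 6 \left(-1\right) + 0 \cdot \frac{1}{3} = -6 + 0 = -6$)
$- 7 \left(\left(m{\left(4 \right)} + 4\right) 5 + P\right) = - 7 \left(\left(4 + 4\right) 5 - 6\right) = - 7 \left(8 \cdot 5 - 6\right) = - 7 \left(40 - 6\right) = \left(-7\right) 34 = -238$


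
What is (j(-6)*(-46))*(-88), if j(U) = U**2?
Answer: 145728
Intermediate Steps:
(j(-6)*(-46))*(-88) = ((-6)**2*(-46))*(-88) = (36*(-46))*(-88) = -1656*(-88) = 145728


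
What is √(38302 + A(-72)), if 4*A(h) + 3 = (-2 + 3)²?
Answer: √153206/2 ≈ 195.71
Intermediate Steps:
A(h) = -½ (A(h) = -¾ + (-2 + 3)²/4 = -¾ + (¼)*1² = -¾ + (¼)*1 = -¾ + ¼ = -½)
√(38302 + A(-72)) = √(38302 - ½) = √(76603/2) = √153206/2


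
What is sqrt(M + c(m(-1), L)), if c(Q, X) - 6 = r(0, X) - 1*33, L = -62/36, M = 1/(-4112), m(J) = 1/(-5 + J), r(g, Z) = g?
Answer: 5*I*sqrt(1141337)/1028 ≈ 5.1962*I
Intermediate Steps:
M = -1/4112 ≈ -0.00024319
L = -31/18 (L = -62*1/36 = -31/18 ≈ -1.7222)
c(Q, X) = -27 (c(Q, X) = 6 + (0 - 1*33) = 6 + (0 - 33) = 6 - 33 = -27)
sqrt(M + c(m(-1), L)) = sqrt(-1/4112 - 27) = sqrt(-111025/4112) = 5*I*sqrt(1141337)/1028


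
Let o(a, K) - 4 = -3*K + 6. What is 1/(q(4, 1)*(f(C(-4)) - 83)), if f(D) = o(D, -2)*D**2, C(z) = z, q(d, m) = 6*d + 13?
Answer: 1/6401 ≈ 0.00015623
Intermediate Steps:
o(a, K) = 10 - 3*K (o(a, K) = 4 + (-3*K + 6) = 4 + (6 - 3*K) = 10 - 3*K)
q(d, m) = 13 + 6*d
f(D) = 16*D**2 (f(D) = (10 - 3*(-2))*D**2 = (10 + 6)*D**2 = 16*D**2)
1/(q(4, 1)*(f(C(-4)) - 83)) = 1/((13 + 6*4)*(16*(-4)**2 - 83)) = 1/((13 + 24)*(16*16 - 83)) = 1/(37*(256 - 83)) = 1/(37*173) = 1/6401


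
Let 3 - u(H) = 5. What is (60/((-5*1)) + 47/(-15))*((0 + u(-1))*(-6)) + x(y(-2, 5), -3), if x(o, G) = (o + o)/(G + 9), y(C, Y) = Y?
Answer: -2699/15 ≈ -179.93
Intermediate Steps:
u(H) = -2 (u(H) = 3 - 1*5 = 3 - 5 = -2)
x(o, G) = 2*o/(9 + G) (x(o, G) = (2*o)/(9 + G) = 2*o/(9 + G))
(60/((-5*1)) + 47/(-15))*((0 + u(-1))*(-6)) + x(y(-2, 5), -3) = (60/((-5*1)) + 47/(-15))*((0 - 2)*(-6)) + 2*5/(9 - 3) = (60/(-5) + 47*(-1/15))*(-2*(-6)) + 2*5/6 = (60*(-⅕) - 47/15)*12 + 2*5*(⅙) = (-12 - 47/15)*12 + 5/3 = -227/15*12 + 5/3 = -908/5 + 5/3 = -2699/15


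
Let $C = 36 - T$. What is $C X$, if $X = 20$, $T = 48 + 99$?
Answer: $-2220$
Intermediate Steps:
$T = 147$
$C = -111$ ($C = 36 - 147 = -111$)
$C X = \left(-111\right) 20 = -2220$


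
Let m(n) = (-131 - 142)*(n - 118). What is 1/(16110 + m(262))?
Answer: -1/23202 ≈ -4.3100e-5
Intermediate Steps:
m(n) = 32214 - 273*n (m(n) = -273*(-118 + n) = 32214 - 273*n)
1/(16110 + m(262)) = 1/(16110 + (32214 - 273*262)) = 1/(16110 + (32214 - 71526)) = 1/(16110 - 39312) = 1/(-23202) = -1/23202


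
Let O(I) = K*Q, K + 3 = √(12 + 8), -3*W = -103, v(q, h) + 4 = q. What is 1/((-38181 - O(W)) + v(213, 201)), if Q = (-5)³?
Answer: -38347/1470179909 - 250*√5/1470179909 ≈ -2.6463e-5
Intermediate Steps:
v(q, h) = -4 + q
W = 103/3 (W = -⅓*(-103) = 103/3 ≈ 34.333)
K = -3 + 2*√5 (K = -3 + √(12 + 8) = -3 + √20 = -3 + 2*√5 ≈ 1.4721)
Q = -125
O(I) = 375 - 250*√5 (O(I) = (-3 + 2*√5)*(-125) = 375 - 250*√5)
1/((-38181 - O(W)) + v(213, 201)) = 1/((-38181 - (375 - 250*√5)) + (-4 + 213)) = 1/((-38181 + (-375 + 250*√5)) + 209) = 1/((-38556 + 250*√5) + 209) = 1/(-38347 + 250*√5)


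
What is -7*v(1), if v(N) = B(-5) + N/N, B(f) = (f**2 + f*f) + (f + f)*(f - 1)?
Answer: -777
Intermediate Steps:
B(f) = 2*f**2 + 2*f*(-1 + f) (B(f) = (f**2 + f**2) + (2*f)*(-1 + f) = 2*f**2 + 2*f*(-1 + f))
v(N) = 111 (v(N) = 2*(-5)*(-1 + 2*(-5)) + N/N = 2*(-5)*(-1 - 10) + 1 = 2*(-5)*(-11) + 1 = 110 + 1 = 111)
-7*v(1) = -7*111 = -777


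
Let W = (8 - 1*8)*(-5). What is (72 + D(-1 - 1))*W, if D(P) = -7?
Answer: 0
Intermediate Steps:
W = 0 (W = (8 - 8)*(-5) = 0*(-5) = 0)
(72 + D(-1 - 1))*W = (72 - 7)*0 = 65*0 = 0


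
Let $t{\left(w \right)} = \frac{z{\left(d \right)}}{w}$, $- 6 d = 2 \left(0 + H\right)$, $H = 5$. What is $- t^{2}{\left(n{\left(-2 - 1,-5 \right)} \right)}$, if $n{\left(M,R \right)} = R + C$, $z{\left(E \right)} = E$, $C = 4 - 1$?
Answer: $- \frac{25}{36} \approx -0.69444$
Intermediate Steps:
$d = - \frac{5}{3}$ ($d = - \frac{2 \left(0 + 5\right)}{6} = - \frac{2 \cdot 5}{6} = \left(- \frac{1}{6}\right) 10 = - \frac{5}{3} \approx -1.6667$)
$C = 3$ ($C = 4 - 1 = 3$)
$n{\left(M,R \right)} = 3 + R$ ($n{\left(M,R \right)} = R + 3 = 3 + R$)
$t{\left(w \right)} = - \frac{5}{3 w}$
$- t^{2}{\left(n{\left(-2 - 1,-5 \right)} \right)} = - \left(- \frac{5}{3 \left(3 - 5\right)}\right)^{2} = - \left(- \frac{5}{3 \left(-2\right)}\right)^{2} = - \left(\left(- \frac{5}{3}\right) \left(- \frac{1}{2}\right)\right)^{2} = - \left(\frac{5}{6}\right)^{2} = \left(-1\right) \frac{25}{36} = - \frac{25}{36}$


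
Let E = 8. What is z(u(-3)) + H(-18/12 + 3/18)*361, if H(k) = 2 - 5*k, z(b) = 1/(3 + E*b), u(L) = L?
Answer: 65701/21 ≈ 3128.6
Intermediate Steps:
z(b) = 1/(3 + 8*b)
z(u(-3)) + H(-18/12 + 3/18)*361 = 1/(3 + 8*(-3)) + (2 - 5*(-18/12 + 3/18))*361 = 1/(3 - 24) + (2 - 5*(-18*1/12 + 3*(1/18)))*361 = 1/(-21) + (2 - 5*(-3/2 + 1/6))*361 = -1/21 + (2 - 5*(-4/3))*361 = -1/21 + (2 + 20/3)*361 = -1/21 + (26/3)*361 = -1/21 + 9386/3 = 65701/21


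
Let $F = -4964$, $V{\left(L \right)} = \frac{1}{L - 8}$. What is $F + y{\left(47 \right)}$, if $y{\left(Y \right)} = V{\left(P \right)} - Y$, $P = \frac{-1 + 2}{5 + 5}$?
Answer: $- \frac{395879}{79} \approx -5011.1$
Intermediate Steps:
$P = \frac{1}{10}$ ($P = 1 \cdot \frac{1}{10} = \frac{1}{10} \approx 0.1$)
$V{\left(L \right)} = \frac{1}{-8 + L}$
$y{\left(Y \right)} = - \frac{10}{79} - Y$ ($y{\left(Y \right)} = \frac{1}{-8 + \frac{1}{10}} - Y = \frac{1}{- \frac{79}{10}} - Y = - \frac{10}{79} - Y$)
$F + y{\left(47 \right)} = -4964 - \frac{3723}{79} = - \frac{395879}{79}$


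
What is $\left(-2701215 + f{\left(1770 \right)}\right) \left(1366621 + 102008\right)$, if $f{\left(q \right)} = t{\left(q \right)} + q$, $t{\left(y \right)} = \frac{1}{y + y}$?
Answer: $- \frac{4678090188378357}{1180} \approx -3.9645 \cdot 10^{12}$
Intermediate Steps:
$t{\left(y \right)} = \frac{1}{2 y}$
$f{\left(q \right)} = q + \frac{1}{2 q}$ ($f{\left(q \right)} = \frac{1}{2 q} + q = q + \frac{1}{2 q}$)
$\left(-2701215 + f{\left(1770 \right)}\right) \left(1366621 + 102008\right) = \left(-2701215 + \left(1770 + \frac{1}{2 \cdot 1770}\right)\right) \left(1366621 + 102008\right) = \left(-2701215 + \left(1770 + \frac{1}{2} \cdot \frac{1}{1770}\right)\right) 1468629 = \left(-2701215 + \left(1770 + \frac{1}{3540}\right)\right) 1468629 = \left(-2701215 + \frac{6265801}{3540}\right) 1468629 = \left(- \frac{9556035299}{3540}\right) 1468629 = - \frac{4678090188378357}{1180}$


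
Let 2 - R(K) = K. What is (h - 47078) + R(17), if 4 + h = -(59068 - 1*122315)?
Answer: 16150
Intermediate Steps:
h = 63243 (h = -4 - (59068 - 1*122315) = -4 - (59068 - 122315) = -4 - 1*(-63247) = -4 + 63247 = 63243)
R(K) = 2 - K
(h - 47078) + R(17) = (63243 - 47078) + (2 - 1*17) = 16165 + (2 - 17) = 16165 - 15 = 16150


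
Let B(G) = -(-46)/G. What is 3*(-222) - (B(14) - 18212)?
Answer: 122799/7 ≈ 17543.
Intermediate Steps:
B(G) = 46/G
3*(-222) - (B(14) - 18212) = 3*(-222) - (46/14 - 18212) = -666 - (46*(1/14) - 18212) = -666 - (23/7 - 18212) = -666 - 1*(-127461/7) = -666 + 127461/7 = 122799/7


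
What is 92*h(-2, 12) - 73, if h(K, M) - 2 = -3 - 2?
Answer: -349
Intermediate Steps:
h(K, M) = -3 (h(K, M) = 2 + (-3 - 2) = 2 - 5 = -3)
92*h(-2, 12) - 73 = 92*(-3) - 73 = -276 - 73 = -349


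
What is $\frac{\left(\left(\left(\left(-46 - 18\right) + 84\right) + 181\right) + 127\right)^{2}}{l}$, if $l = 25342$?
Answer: $\frac{53792}{12671} \approx 4.2453$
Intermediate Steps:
$\frac{\left(\left(\left(\left(-46 - 18\right) + 84\right) + 181\right) + 127\right)^{2}}{l} = \frac{\left(\left(\left(\left(-46 - 18\right) + 84\right) + 181\right) + 127\right)^{2}}{25342} = \left(\left(\left(-64 + 84\right) + 181\right) + 127\right)^{2} \cdot \frac{1}{25342} = \left(\left(20 + 181\right) + 127\right)^{2} \cdot \frac{1}{25342} = \left(201 + 127\right)^{2} \cdot \frac{1}{25342} = 328^{2} \cdot \frac{1}{25342} = 107584 \cdot \frac{1}{25342} = \frac{53792}{12671}$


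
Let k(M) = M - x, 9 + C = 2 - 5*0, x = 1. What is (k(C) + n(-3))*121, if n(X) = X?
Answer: -1331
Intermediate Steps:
C = -7 (C = -9 + (2 - 5*0) = -9 + (2 + 0) = -9 + 2 = -7)
k(M) = -1 + M (k(M) = M - 1*1 = M - 1 = -1 + M)
(k(C) + n(-3))*121 = ((-1 - 7) - 3)*121 = (-8 - 3)*121 = -11*121 = -1331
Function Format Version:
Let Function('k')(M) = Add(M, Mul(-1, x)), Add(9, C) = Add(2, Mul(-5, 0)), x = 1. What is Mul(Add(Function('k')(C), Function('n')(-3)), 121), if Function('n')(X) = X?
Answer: -1331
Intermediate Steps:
C = -7 (C = Add(-9, Add(2, Mul(-5, 0))) = Add(-9, Add(2, 0)) = Add(-9, 2) = -7)
Function('k')(M) = Add(-1, M) (Function('k')(M) = Add(M, Mul(-1, 1)) = Add(M, -1) = Add(-1, M))
Mul(Add(Function('k')(C), Function('n')(-3)), 121) = Mul(Add(Add(-1, -7), -3), 121) = Mul(Add(-8, -3), 121) = Mul(-11, 121) = -1331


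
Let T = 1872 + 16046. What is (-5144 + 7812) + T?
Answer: 20586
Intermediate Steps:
T = 17918
(-5144 + 7812) + T = (-5144 + 7812) + 17918 = 2668 + 17918 = 20586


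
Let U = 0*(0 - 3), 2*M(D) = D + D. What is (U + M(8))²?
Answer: 64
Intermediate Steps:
M(D) = D (M(D) = (D + D)/2 = (2*D)/2 = D)
U = 0 (U = 0*(-3) = 0)
(U + M(8))² = (0 + 8)² = 8² = 64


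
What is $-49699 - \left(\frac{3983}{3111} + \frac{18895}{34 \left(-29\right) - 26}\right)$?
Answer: $- \frac{156414200519}{3148332} \approx -49682.0$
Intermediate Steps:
$-49699 - \left(\frac{3983}{3111} + \frac{18895}{34 \left(-29\right) - 26}\right) = -49699 - \left(\frac{3983}{3111} + \frac{18895}{-986 - 26}\right) = -49699 - \left(\frac{3983}{3111} + \frac{18895}{-1012}\right) = -49699 - - \frac{54751549}{3148332} = -49699 + \left(- \frac{3983}{3111} + \frac{18895}{1012}\right) = -49699 + \frac{54751549}{3148332} = - \frac{156414200519}{3148332}$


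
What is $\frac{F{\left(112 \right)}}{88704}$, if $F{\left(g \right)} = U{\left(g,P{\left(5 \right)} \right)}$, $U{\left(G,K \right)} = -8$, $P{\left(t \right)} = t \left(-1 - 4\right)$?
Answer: $- \frac{1}{11088} \approx -9.0188 \cdot 10^{-5}$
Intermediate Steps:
$P{\left(t \right)} = - 5 t$ ($P{\left(t \right)} = t \left(-5\right) = - 5 t$)
$F{\left(g \right)} = -8$
$\frac{F{\left(112 \right)}}{88704} = - \frac{8}{88704} = \left(-8\right) \frac{1}{88704} = - \frac{1}{11088}$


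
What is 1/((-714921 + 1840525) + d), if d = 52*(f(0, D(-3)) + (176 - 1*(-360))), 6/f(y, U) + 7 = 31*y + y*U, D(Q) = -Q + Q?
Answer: 7/8074020 ≈ 8.6698e-7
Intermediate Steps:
D(Q) = 0
f(y, U) = 6/(-7 + 31*y + U*y) (f(y, U) = 6/(-7 + (31*y + y*U)) = 6/(-7 + (31*y + U*y)) = 6/(-7 + 31*y + U*y))
d = 194792/7 (d = 52*(6/(-7 + 31*0 + 0*0) + (176 - 1*(-360))) = 52*(6/(-7 + 0 + 0) + (176 + 360)) = 52*(6/(-7) + 536) = 52*(6*(-1/7) + 536) = 52*(-6/7 + 536) = 52*(3746/7) = 194792/7 ≈ 27827.)
1/((-714921 + 1840525) + d) = 1/((-714921 + 1840525) + 194792/7) = 1/(1125604 + 194792/7) = 1/(8074020/7) = 7/8074020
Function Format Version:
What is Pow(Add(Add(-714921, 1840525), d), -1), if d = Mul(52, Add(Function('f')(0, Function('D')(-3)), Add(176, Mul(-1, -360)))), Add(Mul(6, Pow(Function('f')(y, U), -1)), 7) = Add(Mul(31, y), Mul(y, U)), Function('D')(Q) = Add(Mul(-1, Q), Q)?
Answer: Rational(7, 8074020) ≈ 8.6698e-7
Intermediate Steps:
Function('D')(Q) = 0
Function('f')(y, U) = Mul(6, Pow(Add(-7, Mul(31, y), Mul(U, y)), -1)) (Function('f')(y, U) = Mul(6, Pow(Add(-7, Add(Mul(31, y), Mul(y, U))), -1)) = Mul(6, Pow(Add(-7, Add(Mul(31, y), Mul(U, y))), -1)) = Mul(6, Pow(Add(-7, Mul(31, y), Mul(U, y)), -1)))
d = Rational(194792, 7) (d = Mul(52, Add(Mul(6, Pow(Add(-7, Mul(31, 0), Mul(0, 0)), -1)), Add(176, Mul(-1, -360)))) = Mul(52, Add(Mul(6, Pow(Add(-7, 0, 0), -1)), Add(176, 360))) = Mul(52, Add(Mul(6, Pow(-7, -1)), 536)) = Mul(52, Add(Mul(6, Rational(-1, 7)), 536)) = Mul(52, Add(Rational(-6, 7), 536)) = Mul(52, Rational(3746, 7)) = Rational(194792, 7) ≈ 27827.)
Pow(Add(Add(-714921, 1840525), d), -1) = Pow(Add(Add(-714921, 1840525), Rational(194792, 7)), -1) = Pow(Add(1125604, Rational(194792, 7)), -1) = Pow(Rational(8074020, 7), -1) = Rational(7, 8074020)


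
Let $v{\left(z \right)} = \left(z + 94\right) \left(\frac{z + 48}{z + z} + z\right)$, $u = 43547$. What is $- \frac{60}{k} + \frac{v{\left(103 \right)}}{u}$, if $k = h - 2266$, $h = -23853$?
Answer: $\frac{110491212387}{234305243158} \approx 0.47157$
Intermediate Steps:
$v{\left(z \right)} = \left(94 + z\right) \left(z + \frac{48 + z}{2 z}\right)$ ($v{\left(z \right)} = \left(94 + z\right) \left(\frac{48 + z}{2 z} + z\right) = \left(94 + z\right) \left(z + \frac{48 + z}{2 z}\right)$)
$k = -26119$ ($k = -23853 - 2266 = -26119$)
$- \frac{60}{k} + \frac{v{\left(103 \right)}}{u} = - \frac{60}{-26119} + \frac{71 + 103^{2} + \frac{2256}{103} + \frac{189}{2} \cdot 103}{43547} = \left(-60\right) \left(- \frac{1}{26119}\right) + \left(71 + 10609 + 2256 \cdot \frac{1}{103} + \frac{19467}{2}\right) \frac{1}{43547} = \frac{60}{26119} + \left(71 + 10609 + \frac{2256}{103} + \frac{19467}{2}\right) \frac{1}{43547} = \frac{60}{26119} + \frac{4209693}{206} \cdot \frac{1}{43547} = \frac{60}{26119} + \frac{4209693}{8970682} = \frac{110491212387}{234305243158}$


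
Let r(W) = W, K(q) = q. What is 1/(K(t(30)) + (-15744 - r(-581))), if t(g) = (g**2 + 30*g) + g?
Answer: -1/13333 ≈ -7.5002e-5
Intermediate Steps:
t(g) = g**2 + 31*g
1/(K(t(30)) + (-15744 - r(-581))) = 1/(30*(31 + 30) + (-15744 - 1*(-581))) = 1/(30*61 + (-15744 + 581)) = 1/(1830 - 15163) = 1/(-13333) = -1/13333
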